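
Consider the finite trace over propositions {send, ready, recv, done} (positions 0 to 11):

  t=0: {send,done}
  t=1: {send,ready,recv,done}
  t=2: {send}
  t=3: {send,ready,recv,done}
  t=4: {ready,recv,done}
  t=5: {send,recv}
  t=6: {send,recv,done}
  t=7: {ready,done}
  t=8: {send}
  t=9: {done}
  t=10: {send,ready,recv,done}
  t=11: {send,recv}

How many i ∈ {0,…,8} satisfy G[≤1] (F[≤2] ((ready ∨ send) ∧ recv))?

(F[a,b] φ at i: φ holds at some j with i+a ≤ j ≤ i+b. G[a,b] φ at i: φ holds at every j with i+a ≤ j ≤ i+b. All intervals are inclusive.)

7

Evaluate at each i in [0,8]:
  i=0: ✓ (all of [0,1])
  i=1: ✓ (all of [1,2])
  i=2: ✓ (all of [2,3])
  i=3: ✓ (all of [3,4])
  i=4: ✓ (all of [4,5])
  i=5: ✓ (all of [5,6])
  i=6: ✗ (fails at j=7)
  i=7: ✗ (fails at j=7)
  i=8: ✓ (all of [8,9])
Positions where it holds: {0, 1, 2, 3, 4, 5, 8} → 7.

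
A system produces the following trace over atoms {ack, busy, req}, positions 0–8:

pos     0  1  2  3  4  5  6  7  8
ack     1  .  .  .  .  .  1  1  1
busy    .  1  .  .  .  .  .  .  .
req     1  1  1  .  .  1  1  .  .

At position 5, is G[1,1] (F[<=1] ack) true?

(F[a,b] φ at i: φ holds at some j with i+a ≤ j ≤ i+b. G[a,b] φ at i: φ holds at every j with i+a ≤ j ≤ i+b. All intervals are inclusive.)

Check F[<=1] ack at every j in [6,6]:
  j=6: holds (witness at 6)
All positions satisfy it → formula holds.

True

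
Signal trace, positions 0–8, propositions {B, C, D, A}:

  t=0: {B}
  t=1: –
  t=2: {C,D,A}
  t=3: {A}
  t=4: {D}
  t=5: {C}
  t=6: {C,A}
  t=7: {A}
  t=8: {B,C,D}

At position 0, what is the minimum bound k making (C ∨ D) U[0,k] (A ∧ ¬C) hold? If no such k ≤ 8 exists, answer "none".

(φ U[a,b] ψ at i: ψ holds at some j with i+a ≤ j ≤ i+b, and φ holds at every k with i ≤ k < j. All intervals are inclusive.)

Need earliest j ≥ 0 with (A ∧ ¬C), and (C ∨ D) at every k in [0,j-1].
  j=0: rhs fails.
  j=1: rhs fails.
  j=2: rhs fails.
  j=3: rhs holds but lhs fails at k=0.
  j=4: rhs fails.
  j=5: rhs fails.
  j=6: rhs fails.
  j=7: rhs holds but lhs fails at k=0.
  j=8: rhs fails.
No witness within the range → none.

none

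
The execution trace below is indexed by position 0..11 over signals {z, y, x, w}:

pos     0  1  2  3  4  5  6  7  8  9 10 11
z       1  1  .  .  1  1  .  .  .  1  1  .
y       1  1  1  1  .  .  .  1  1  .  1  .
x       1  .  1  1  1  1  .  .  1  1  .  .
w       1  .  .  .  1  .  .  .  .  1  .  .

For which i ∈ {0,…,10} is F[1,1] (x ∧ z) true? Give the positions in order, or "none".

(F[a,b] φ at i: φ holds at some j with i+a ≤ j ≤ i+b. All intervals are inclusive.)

3, 4, 8

Evaluate at each i in [0,10]:
  i=0: ✗ (none in [1,1])
  i=1: ✗ (none in [2,2])
  i=2: ✗ (none in [3,3])
  i=3: ✓ (witness j=4)
  i=4: ✓ (witness j=5)
  i=5: ✗ (none in [6,6])
  i=6: ✗ (none in [7,7])
  i=7: ✗ (none in [8,8])
  i=8: ✓ (witness j=9)
  i=9: ✗ (none in [10,10])
  i=10: ✗ (none in [11,11])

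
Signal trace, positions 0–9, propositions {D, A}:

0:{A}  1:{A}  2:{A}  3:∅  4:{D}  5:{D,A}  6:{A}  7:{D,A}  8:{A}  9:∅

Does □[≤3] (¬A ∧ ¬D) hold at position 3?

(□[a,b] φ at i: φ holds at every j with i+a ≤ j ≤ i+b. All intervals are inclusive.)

Check (¬A ∧ ¬D) at every j in [3,6]:
  j=3: true
  j=4: false
  j=5: false
  j=6: false
Fails at j=4 → formula fails.

No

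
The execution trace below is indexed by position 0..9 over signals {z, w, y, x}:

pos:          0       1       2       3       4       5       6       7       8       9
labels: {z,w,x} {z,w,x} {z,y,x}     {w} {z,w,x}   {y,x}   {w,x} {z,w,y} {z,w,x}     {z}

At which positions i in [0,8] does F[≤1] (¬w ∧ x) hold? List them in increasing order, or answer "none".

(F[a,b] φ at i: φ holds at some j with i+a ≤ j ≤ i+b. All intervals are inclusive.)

1, 2, 4, 5

Evaluate at each i in [0,8]:
  i=0: ✗ (none in [0,1])
  i=1: ✓ (witness j=2)
  i=2: ✓ (witness j=2)
  i=3: ✗ (none in [3,4])
  i=4: ✓ (witness j=5)
  i=5: ✓ (witness j=5)
  i=6: ✗ (none in [6,7])
  i=7: ✗ (none in [7,8])
  i=8: ✗ (none in [8,9])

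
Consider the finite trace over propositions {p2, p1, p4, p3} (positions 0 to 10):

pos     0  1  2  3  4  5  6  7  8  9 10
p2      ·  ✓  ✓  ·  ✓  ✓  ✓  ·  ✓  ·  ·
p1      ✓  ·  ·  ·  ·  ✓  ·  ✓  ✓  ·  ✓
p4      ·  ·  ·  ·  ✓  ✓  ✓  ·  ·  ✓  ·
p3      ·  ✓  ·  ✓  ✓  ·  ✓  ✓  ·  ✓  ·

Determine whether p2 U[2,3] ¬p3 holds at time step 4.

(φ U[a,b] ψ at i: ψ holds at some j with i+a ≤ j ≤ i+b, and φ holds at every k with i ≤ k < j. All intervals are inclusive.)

Need some j in [6,7] with ¬p3, and p2 at every k in [4,j-1].
  j=6: ¬p3 false.
  j=7: ¬p3 false.
No j in the window works → until fails.

Does not hold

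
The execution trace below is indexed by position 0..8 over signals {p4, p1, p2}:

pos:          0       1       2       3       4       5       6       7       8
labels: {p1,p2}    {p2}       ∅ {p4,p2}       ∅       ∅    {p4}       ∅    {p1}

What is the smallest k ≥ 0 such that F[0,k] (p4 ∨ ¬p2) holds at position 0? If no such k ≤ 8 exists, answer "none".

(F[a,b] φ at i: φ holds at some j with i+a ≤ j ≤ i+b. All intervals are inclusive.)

Scan j = 0,1,… for (p4 ∨ ¬p2):
  j=0: fails
  j=1: fails
  j=2: holds
First hit at j=2, so smallest k = 2-0 = 2.

2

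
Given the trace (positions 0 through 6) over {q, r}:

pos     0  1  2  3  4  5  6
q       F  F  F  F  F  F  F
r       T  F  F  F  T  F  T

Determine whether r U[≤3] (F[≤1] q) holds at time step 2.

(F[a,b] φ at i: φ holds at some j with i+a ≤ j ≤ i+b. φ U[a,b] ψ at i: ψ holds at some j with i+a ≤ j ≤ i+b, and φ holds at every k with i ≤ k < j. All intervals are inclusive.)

False

Need some j in [2,5] with F[≤1] q, and r at every k in [2,j-1].
  j=2: F[≤1] q — fails (none in [2,3]).
  j=3: F[≤1] q — fails (none in [3,4]).
  j=4: F[≤1] q — fails (none in [4,5]).
  j=5: F[≤1] q — fails (none in [5,6]).
No j in the window works → until fails.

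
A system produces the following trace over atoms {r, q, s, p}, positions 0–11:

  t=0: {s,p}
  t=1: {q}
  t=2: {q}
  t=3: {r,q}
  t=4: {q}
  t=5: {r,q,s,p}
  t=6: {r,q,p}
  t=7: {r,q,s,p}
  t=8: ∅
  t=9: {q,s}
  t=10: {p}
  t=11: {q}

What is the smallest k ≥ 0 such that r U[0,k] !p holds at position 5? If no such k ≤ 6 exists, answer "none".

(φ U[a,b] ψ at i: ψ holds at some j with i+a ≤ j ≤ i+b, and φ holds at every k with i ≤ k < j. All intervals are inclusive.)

Need earliest j ≥ 5 with !p, and r at every k in [5,j-1].
  j=5: rhs fails.
  j=6: rhs fails.
  j=7: rhs fails.
  j=8: rhs holds; lhs holds on [5,7]. k = 3.

3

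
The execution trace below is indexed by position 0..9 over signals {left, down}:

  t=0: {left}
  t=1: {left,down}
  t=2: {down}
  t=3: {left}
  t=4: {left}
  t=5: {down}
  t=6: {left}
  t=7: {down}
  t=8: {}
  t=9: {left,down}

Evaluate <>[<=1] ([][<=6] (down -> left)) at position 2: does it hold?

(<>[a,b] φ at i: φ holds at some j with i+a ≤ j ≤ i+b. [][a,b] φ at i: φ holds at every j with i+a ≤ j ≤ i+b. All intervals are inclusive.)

No

Check [][<=6] (down -> left) at each j in [2,3]:
  j=2: fails at 2
  j=3: fails at 5
No position in the window satisfies it → formula fails.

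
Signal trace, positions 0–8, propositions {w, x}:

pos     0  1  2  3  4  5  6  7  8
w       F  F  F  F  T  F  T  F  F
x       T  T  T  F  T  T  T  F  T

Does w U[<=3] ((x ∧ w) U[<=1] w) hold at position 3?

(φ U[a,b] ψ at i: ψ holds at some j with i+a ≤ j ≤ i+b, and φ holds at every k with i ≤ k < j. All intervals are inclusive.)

No

Need some j in [3,6] with ((x ∧ w) U[<=1] w), and w at every k in [3,j-1].
  j=3: ((x ∧ w) U[<=1] w) — fails.
  j=4: ((x ∧ w) U[<=1] w) holds, but w fails at k=3 → not this j.
  j=5: ((x ∧ w) U[<=1] w) — fails.
  j=6: ((x ∧ w) U[<=1] w) holds, but w fails at k=3 → not this j.
No j in the window works → until fails.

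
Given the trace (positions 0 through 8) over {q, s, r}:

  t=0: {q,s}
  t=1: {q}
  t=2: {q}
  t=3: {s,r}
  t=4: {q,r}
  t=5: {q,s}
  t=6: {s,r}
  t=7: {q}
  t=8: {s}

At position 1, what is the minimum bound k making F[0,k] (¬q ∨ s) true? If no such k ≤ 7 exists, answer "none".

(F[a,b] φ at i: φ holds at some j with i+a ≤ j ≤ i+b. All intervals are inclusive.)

2

Scan j = 1,2,… for (¬q ∨ s):
  j=1: fails
  j=2: fails
  j=3: holds
First hit at j=3, so smallest k = 3-1 = 2.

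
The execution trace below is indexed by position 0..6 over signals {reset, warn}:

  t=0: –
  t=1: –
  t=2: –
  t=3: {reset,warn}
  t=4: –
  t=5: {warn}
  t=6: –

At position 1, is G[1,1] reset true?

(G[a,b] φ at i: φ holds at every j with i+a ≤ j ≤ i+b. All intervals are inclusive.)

Does not hold

Check reset at every j in [2,2]:
  j=2: false
Fails at j=2 → formula fails.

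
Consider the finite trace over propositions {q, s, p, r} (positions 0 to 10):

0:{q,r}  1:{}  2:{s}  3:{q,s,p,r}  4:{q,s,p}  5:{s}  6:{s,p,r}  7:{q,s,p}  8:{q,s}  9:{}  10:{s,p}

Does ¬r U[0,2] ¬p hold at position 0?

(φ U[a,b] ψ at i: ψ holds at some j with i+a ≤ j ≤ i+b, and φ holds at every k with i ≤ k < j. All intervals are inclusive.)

Need some j in [0,2] with ¬p, and ¬r at every k in [0,j-1].
  j=0: ¬p holds; no prefix to check → satisfied.

True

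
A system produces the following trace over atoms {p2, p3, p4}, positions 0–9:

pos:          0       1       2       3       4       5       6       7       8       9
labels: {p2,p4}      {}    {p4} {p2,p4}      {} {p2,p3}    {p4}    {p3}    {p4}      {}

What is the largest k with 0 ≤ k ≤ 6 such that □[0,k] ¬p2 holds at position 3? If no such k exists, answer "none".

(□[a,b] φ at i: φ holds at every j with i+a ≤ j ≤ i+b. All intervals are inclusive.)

¬p2 must hold from j=3 onward; find where it first fails.
  j=3: fails → no k works.

none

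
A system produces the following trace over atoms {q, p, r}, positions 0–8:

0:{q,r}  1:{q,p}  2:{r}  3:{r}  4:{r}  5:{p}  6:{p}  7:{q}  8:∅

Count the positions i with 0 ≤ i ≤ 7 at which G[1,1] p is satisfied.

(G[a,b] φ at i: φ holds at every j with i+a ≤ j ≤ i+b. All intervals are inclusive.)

Evaluate at each i in [0,7]:
  i=0: ✓ (all of [1,1])
  i=1: ✗ (fails at j=2)
  i=2: ✗ (fails at j=3)
  i=3: ✗ (fails at j=4)
  i=4: ✓ (all of [5,5])
  i=5: ✓ (all of [6,6])
  i=6: ✗ (fails at j=7)
  i=7: ✗ (fails at j=8)
Positions where it holds: {0, 4, 5} → 3.

3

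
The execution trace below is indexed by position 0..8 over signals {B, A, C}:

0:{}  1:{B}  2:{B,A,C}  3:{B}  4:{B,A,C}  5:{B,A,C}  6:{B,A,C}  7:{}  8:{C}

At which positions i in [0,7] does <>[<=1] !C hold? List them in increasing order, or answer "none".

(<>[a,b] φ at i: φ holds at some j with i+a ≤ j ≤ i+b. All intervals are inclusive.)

Evaluate at each i in [0,7]:
  i=0: ✓ (witness j=0)
  i=1: ✓ (witness j=1)
  i=2: ✓ (witness j=3)
  i=3: ✓ (witness j=3)
  i=4: ✗ (none in [4,5])
  i=5: ✗ (none in [5,6])
  i=6: ✓ (witness j=7)
  i=7: ✓ (witness j=7)

0, 1, 2, 3, 6, 7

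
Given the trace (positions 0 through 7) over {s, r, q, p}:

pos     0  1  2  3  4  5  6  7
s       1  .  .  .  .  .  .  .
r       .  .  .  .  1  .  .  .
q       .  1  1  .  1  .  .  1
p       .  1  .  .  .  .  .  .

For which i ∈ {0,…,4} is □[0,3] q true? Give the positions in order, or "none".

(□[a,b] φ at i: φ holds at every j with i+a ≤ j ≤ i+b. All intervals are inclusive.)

Evaluate at each i in [0,4]:
  i=0: ✗ (fails at j=0)
  i=1: ✗ (fails at j=3)
  i=2: ✗ (fails at j=3)
  i=3: ✗ (fails at j=3)
  i=4: ✗ (fails at j=5)

none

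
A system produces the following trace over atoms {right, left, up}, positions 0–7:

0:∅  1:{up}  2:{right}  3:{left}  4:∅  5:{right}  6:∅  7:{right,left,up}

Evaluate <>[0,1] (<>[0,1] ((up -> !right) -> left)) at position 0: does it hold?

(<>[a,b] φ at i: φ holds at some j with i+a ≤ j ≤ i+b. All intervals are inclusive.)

False

Check <>[0,1] ((up -> !right) -> left) at each j in [0,1]:
  j=0: fails (none in [0,1])
  j=1: fails (none in [1,2])
No position in the window satisfies it → formula fails.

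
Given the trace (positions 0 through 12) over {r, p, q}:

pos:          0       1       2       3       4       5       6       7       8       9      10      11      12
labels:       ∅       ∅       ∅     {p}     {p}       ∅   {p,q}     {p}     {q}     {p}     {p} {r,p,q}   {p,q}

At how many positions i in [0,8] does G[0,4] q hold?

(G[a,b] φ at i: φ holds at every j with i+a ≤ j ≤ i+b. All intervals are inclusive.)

0

Evaluate at each i in [0,8]:
  i=0: ✗ (fails at j=0)
  i=1: ✗ (fails at j=1)
  i=2: ✗ (fails at j=2)
  i=3: ✗ (fails at j=3)
  i=4: ✗ (fails at j=4)
  i=5: ✗ (fails at j=5)
  i=6: ✗ (fails at j=7)
  i=7: ✗ (fails at j=7)
  i=8: ✗ (fails at j=9)
Positions where it holds: {} → 0.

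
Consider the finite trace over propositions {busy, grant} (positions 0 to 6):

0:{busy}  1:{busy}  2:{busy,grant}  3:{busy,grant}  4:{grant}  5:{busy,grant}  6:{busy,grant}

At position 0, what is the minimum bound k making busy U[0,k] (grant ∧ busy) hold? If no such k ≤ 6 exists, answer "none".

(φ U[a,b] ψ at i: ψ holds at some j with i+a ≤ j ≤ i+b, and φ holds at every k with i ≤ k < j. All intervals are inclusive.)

Need earliest j ≥ 0 with (grant ∧ busy), and busy at every k in [0,j-1].
  j=0: rhs fails.
  j=1: rhs fails.
  j=2: rhs holds; lhs holds on [0,1]. k = 2.

2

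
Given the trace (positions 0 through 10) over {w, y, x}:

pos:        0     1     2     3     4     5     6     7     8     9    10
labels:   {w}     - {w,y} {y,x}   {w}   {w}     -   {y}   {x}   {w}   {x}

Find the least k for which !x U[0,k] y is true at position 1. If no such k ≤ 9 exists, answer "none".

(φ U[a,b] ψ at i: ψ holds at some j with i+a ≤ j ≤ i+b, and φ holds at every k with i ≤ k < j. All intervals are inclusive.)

Need earliest j ≥ 1 with y, and !x at every k in [1,j-1].
  j=1: rhs fails.
  j=2: rhs holds; lhs holds on [1,1]. k = 1.

1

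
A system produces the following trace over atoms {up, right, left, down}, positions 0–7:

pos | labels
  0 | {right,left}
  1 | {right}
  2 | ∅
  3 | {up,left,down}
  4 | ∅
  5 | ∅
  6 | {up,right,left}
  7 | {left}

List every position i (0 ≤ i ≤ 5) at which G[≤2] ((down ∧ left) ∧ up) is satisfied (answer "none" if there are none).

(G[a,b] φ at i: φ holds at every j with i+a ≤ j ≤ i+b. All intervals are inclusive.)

none

Evaluate at each i in [0,5]:
  i=0: ✗ (fails at j=0)
  i=1: ✗ (fails at j=1)
  i=2: ✗ (fails at j=2)
  i=3: ✗ (fails at j=4)
  i=4: ✗ (fails at j=4)
  i=5: ✗ (fails at j=5)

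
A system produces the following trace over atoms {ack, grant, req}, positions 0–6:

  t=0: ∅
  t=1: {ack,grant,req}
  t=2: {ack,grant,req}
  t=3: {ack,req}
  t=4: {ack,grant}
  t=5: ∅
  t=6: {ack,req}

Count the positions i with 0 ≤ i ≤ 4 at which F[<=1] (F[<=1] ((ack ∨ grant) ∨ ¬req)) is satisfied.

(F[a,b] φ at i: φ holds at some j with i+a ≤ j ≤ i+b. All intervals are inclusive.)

Evaluate at each i in [0,4]:
  i=0: ✓ (witness j=0)
  i=1: ✓ (witness j=1)
  i=2: ✓ (witness j=2)
  i=3: ✓ (witness j=3)
  i=4: ✓ (witness j=4)
Positions where it holds: {0, 1, 2, 3, 4} → 5.

5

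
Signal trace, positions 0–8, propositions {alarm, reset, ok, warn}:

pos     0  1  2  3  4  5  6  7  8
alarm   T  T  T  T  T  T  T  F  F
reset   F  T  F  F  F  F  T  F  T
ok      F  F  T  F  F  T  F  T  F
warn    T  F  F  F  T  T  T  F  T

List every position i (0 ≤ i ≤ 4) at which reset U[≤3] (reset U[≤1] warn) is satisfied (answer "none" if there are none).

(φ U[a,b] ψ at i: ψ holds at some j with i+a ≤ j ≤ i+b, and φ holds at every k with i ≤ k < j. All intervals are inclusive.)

0, 4

Evaluate at each i in [0,4]:
  i=0: ✓ (rhs at j=0)
  i=1: ✗ (lhs fails at k=2 before rhs at j=4)
  i=2: ✗ (lhs fails at k=2 before rhs at j=4)
  i=3: ✗ (lhs fails at k=3 before rhs at j=4)
  i=4: ✓ (rhs at j=4)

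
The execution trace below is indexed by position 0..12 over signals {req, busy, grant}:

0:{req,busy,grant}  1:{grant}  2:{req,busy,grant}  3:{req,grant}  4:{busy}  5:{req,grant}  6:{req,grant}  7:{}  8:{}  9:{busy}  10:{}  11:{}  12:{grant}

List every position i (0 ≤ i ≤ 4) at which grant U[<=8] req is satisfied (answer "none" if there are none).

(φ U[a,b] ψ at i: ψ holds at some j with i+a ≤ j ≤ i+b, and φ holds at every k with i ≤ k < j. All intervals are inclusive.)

0, 1, 2, 3

Evaluate at each i in [0,4]:
  i=0: ✓ (rhs at j=0)
  i=1: ✓ (rhs at j=2; lhs holds on [1,1])
  i=2: ✓ (rhs at j=2)
  i=3: ✓ (rhs at j=3)
  i=4: ✗ (lhs fails at k=4 before rhs at j=5)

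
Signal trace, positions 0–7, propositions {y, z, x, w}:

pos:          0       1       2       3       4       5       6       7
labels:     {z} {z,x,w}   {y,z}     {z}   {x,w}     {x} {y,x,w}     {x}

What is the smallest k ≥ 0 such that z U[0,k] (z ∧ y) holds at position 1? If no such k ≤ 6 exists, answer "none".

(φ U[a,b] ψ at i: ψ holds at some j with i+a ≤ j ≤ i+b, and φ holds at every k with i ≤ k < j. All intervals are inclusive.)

1

Need earliest j ≥ 1 with (z ∧ y), and z at every k in [1,j-1].
  j=1: rhs fails.
  j=2: rhs holds; lhs holds on [1,1]. k = 1.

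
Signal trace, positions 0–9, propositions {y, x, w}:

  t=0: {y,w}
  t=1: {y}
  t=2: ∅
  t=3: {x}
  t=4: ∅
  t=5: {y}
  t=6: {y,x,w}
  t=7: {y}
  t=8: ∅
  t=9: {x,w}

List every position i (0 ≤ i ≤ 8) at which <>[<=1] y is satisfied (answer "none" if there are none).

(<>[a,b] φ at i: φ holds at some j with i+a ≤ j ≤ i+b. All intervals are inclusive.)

0, 1, 4, 5, 6, 7

Evaluate at each i in [0,8]:
  i=0: ✓ (witness j=0)
  i=1: ✓ (witness j=1)
  i=2: ✗ (none in [2,3])
  i=3: ✗ (none in [3,4])
  i=4: ✓ (witness j=5)
  i=5: ✓ (witness j=5)
  i=6: ✓ (witness j=6)
  i=7: ✓ (witness j=7)
  i=8: ✗ (none in [8,9])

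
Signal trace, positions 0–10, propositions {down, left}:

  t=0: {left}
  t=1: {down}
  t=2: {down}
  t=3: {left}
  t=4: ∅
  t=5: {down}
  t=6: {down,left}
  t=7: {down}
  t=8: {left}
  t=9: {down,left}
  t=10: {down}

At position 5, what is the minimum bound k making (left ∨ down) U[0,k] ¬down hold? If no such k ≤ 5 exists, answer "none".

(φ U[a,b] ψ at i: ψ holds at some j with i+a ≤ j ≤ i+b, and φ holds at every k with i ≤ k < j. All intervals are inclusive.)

Need earliest j ≥ 5 with ¬down, and (left ∨ down) at every k in [5,j-1].
  j=5: rhs fails.
  j=6: rhs fails.
  j=7: rhs fails.
  j=8: rhs holds; lhs holds on [5,7]. k = 3.

3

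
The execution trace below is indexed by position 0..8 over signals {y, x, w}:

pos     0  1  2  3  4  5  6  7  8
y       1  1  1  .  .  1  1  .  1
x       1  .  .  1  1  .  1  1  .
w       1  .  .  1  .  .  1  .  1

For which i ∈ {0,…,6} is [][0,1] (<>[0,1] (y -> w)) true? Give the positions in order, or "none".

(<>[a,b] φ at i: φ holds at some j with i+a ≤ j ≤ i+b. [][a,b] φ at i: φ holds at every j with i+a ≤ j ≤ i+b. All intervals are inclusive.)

2, 3, 4, 5, 6

Evaluate at each i in [0,6]:
  i=0: ✗ (fails at j=1)
  i=1: ✗ (fails at j=1)
  i=2: ✓ (all of [2,3])
  i=3: ✓ (all of [3,4])
  i=4: ✓ (all of [4,5])
  i=5: ✓ (all of [5,6])
  i=6: ✓ (all of [6,7])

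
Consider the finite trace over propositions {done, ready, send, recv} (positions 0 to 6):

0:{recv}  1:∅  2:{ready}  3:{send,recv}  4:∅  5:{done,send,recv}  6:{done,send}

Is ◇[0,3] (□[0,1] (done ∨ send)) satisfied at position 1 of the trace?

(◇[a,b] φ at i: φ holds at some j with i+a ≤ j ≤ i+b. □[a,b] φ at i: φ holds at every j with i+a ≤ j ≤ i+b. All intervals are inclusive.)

No

Check □[0,1] (done ∨ send) at each j in [1,4]:
  j=1: fails at 1
  j=2: fails at 2
  j=3: fails at 4
  j=4: fails at 4
No position in the window satisfies it → formula fails.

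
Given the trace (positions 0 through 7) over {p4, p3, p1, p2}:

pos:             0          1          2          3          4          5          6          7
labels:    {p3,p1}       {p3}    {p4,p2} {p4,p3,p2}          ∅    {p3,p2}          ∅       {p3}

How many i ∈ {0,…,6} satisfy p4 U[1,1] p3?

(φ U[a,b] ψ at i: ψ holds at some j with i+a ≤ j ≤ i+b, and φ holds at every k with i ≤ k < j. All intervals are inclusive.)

1

Evaluate at each i in [0,6]:
  i=0: ✗ (lhs fails at k=0 before rhs at j=1)
  i=1: ✗ (no rhs in [2,2])
  i=2: ✓ (rhs at j=3; lhs holds on [2,2])
  i=3: ✗ (no rhs in [4,4])
  i=4: ✗ (lhs fails at k=4 before rhs at j=5)
  i=5: ✗ (no rhs in [6,6])
  i=6: ✗ (lhs fails at k=6 before rhs at j=7)
Positions where it holds: {2} → 1.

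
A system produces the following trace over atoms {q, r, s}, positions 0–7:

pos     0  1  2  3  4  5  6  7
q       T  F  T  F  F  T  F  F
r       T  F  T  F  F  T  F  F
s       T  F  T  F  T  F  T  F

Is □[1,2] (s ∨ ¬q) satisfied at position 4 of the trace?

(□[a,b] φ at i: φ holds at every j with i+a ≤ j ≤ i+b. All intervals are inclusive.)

Check (s ∨ ¬q) at every j in [5,6]:
  j=5: false
  j=6: true
Fails at j=5 → formula fails.

False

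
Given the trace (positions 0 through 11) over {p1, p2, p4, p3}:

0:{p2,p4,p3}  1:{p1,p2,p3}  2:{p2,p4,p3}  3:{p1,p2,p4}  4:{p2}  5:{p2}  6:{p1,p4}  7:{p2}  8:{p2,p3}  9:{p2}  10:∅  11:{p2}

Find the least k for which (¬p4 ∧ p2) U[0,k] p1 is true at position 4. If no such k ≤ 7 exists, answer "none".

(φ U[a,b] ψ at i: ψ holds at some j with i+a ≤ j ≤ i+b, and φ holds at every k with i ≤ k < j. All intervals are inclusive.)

Need earliest j ≥ 4 with p1, and (¬p4 ∧ p2) at every k in [4,j-1].
  j=4: rhs fails.
  j=5: rhs fails.
  j=6: rhs holds; lhs holds on [4,5]. k = 2.

2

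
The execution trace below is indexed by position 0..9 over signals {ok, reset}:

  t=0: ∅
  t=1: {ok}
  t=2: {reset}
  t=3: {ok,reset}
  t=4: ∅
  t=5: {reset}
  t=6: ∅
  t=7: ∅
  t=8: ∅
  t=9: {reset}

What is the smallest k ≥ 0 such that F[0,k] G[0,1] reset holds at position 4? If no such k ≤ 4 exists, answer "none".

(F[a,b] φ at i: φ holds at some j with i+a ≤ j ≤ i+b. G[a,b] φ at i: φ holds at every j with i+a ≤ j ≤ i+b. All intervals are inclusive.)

none

Scan j = 4,5,… for G[0,1] reset:
  j=4: fails
  j=5: fails
  j=6: fails
  j=7: fails
  j=8: fails
No j in [4,8] satisfies it → none.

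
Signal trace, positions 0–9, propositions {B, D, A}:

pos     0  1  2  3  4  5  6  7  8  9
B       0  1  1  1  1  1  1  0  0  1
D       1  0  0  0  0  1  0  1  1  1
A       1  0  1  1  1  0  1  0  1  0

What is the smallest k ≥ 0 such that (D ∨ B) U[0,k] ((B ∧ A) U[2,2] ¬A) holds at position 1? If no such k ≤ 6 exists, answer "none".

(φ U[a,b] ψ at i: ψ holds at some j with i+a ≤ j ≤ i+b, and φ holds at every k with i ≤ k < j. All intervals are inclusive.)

2

Need earliest j ≥ 1 with ((B ∧ A) U[2,2] ¬A), and (D ∨ B) at every k in [1,j-1].
  j=1: rhs fails.
  j=2: rhs fails.
  j=3: rhs holds; lhs holds on [1,2]. k = 2.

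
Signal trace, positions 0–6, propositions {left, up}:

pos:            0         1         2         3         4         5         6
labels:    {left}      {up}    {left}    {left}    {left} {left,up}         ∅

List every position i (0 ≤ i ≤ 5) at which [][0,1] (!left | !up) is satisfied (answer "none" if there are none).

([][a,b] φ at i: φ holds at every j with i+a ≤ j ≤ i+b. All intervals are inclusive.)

Evaluate at each i in [0,5]:
  i=0: ✓ (all of [0,1])
  i=1: ✓ (all of [1,2])
  i=2: ✓ (all of [2,3])
  i=3: ✓ (all of [3,4])
  i=4: ✗ (fails at j=5)
  i=5: ✗ (fails at j=5)

0, 1, 2, 3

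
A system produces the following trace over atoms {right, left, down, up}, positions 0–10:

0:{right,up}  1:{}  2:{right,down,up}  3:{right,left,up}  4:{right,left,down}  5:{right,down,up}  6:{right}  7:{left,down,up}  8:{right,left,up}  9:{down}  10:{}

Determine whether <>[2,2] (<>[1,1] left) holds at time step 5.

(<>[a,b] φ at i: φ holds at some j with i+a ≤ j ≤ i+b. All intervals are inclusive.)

Yes

Check <>[1,1] left at each j in [7,7]:
  j=7: holds (witness at 8)
Found at j=7 → formula holds.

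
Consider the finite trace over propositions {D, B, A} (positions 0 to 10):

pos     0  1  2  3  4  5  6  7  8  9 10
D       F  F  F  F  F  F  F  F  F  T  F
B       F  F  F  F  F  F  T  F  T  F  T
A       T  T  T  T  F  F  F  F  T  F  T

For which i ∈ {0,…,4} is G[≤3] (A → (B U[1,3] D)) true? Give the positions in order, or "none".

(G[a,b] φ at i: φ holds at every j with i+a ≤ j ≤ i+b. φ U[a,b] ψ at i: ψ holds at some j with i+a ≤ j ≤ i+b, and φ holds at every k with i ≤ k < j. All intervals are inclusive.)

Evaluate at each i in [0,4]:
  i=0: ✗ (fails at j=0)
  i=1: ✗ (fails at j=1)
  i=2: ✗ (fails at j=2)
  i=3: ✗ (fails at j=3)
  i=4: ✓ (all of [4,7])

4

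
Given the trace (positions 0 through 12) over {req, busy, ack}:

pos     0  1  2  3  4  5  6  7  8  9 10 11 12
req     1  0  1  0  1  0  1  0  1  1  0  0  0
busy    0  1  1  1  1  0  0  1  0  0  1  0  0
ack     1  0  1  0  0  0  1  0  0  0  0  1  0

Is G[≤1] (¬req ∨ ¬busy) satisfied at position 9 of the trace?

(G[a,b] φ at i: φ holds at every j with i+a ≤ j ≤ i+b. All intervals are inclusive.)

Holds

Check (¬req ∨ ¬busy) at every j in [9,10]:
  j=9: true
  j=10: true
All positions satisfy it → formula holds.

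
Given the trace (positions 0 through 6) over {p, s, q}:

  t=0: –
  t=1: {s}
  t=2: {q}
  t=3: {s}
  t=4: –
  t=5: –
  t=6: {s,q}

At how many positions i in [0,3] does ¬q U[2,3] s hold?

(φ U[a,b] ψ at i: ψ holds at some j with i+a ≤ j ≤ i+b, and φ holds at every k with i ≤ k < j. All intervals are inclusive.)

1

Evaluate at each i in [0,3]:
  i=0: ✗ (lhs fails at k=2 before rhs at j=3)
  i=1: ✗ (lhs fails at k=2 before rhs at j=3)
  i=2: ✗ (no rhs in [4,5])
  i=3: ✓ (rhs at j=6; lhs holds on [3,5])
Positions where it holds: {3} → 1.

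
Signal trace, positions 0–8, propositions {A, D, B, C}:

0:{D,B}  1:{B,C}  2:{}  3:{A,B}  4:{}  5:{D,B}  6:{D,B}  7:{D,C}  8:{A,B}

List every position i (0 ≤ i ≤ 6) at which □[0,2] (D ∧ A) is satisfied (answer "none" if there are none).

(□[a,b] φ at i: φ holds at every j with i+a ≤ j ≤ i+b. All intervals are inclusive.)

Evaluate at each i in [0,6]:
  i=0: ✗ (fails at j=0)
  i=1: ✗ (fails at j=1)
  i=2: ✗ (fails at j=2)
  i=3: ✗ (fails at j=3)
  i=4: ✗ (fails at j=4)
  i=5: ✗ (fails at j=5)
  i=6: ✗ (fails at j=6)

none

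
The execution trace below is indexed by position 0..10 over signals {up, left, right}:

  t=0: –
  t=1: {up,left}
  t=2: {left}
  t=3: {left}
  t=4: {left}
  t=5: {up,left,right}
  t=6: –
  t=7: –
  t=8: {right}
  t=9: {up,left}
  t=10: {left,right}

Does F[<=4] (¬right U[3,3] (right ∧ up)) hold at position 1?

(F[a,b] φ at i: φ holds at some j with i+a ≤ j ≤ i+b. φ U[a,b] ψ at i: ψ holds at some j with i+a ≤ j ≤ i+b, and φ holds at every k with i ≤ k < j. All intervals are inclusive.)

Yes

Check (¬right U[3,3] (right ∧ up)) at each j in [1,5]:
  j=1: fails
  j=2: holds
  j=3: fails
  j=4: fails
  j=5: fails
Found at j=2 → formula holds.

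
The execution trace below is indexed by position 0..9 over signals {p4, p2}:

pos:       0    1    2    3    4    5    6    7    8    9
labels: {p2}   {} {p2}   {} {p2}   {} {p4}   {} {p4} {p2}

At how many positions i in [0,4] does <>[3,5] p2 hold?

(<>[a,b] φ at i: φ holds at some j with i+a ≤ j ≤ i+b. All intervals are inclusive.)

Evaluate at each i in [0,4]:
  i=0: ✓ (witness j=4)
  i=1: ✓ (witness j=4)
  i=2: ✗ (none in [5,7])
  i=3: ✗ (none in [6,8])
  i=4: ✓ (witness j=9)
Positions where it holds: {0, 1, 4} → 3.

3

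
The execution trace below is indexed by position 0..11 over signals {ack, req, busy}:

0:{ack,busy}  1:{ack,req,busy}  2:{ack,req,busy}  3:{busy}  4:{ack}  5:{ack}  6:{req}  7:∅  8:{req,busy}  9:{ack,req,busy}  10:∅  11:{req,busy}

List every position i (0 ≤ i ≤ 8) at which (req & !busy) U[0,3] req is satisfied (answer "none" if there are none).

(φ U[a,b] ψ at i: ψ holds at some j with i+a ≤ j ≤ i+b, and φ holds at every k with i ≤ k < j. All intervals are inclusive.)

1, 2, 6, 8

Evaluate at each i in [0,8]:
  i=0: ✗ (lhs fails at k=0 before rhs at j=1)
  i=1: ✓ (rhs at j=1)
  i=2: ✓ (rhs at j=2)
  i=3: ✗ (lhs fails at k=3 before rhs at j=6)
  i=4: ✗ (lhs fails at k=4 before rhs at j=6)
  i=5: ✗ (lhs fails at k=5 before rhs at j=6)
  i=6: ✓ (rhs at j=6)
  i=7: ✗ (lhs fails at k=7 before rhs at j=8)
  i=8: ✓ (rhs at j=8)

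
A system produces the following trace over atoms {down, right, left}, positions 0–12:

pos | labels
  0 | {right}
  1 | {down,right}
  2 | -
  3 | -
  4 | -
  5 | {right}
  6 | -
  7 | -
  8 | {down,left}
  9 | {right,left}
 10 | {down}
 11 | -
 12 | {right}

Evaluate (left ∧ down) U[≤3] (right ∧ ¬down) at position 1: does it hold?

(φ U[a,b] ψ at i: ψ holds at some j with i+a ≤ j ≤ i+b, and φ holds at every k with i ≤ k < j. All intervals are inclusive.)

Does not hold

Need some j in [1,4] with (right ∧ ¬down), and (left ∧ down) at every k in [1,j-1].
  j=1: (right ∧ ¬down) false.
  j=2: (right ∧ ¬down) false.
  j=3: (right ∧ ¬down) false.
  j=4: (right ∧ ¬down) false.
No j in the window works → until fails.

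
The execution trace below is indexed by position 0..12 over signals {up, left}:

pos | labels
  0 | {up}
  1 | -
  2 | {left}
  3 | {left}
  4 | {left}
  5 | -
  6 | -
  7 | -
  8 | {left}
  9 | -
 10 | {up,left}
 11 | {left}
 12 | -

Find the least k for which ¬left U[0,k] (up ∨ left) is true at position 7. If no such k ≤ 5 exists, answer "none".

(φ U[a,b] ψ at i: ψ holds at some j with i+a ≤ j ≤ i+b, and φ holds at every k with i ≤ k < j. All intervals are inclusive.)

Need earliest j ≥ 7 with (up ∨ left), and ¬left at every k in [7,j-1].
  j=7: rhs fails.
  j=8: rhs holds; lhs holds on [7,7]. k = 1.

1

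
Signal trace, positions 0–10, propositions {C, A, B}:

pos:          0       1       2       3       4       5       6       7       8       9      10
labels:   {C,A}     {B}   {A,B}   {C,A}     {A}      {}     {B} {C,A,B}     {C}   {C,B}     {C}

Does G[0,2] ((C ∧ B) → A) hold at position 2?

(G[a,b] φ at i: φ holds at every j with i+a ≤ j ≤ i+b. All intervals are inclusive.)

Check ((C ∧ B) → A) at every j in [2,4]:
  j=2: antecedent false → ✓
  j=3: antecedent false → ✓
  j=4: antecedent false → ✓
All positions satisfy it → formula holds.

Holds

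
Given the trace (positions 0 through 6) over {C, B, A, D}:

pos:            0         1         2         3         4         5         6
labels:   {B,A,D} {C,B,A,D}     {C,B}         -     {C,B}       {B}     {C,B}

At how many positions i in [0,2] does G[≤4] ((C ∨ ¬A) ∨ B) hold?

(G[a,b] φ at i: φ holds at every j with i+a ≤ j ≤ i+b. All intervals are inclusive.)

3

Evaluate at each i in [0,2]:
  i=0: ✓ (all of [0,4])
  i=1: ✓ (all of [1,5])
  i=2: ✓ (all of [2,6])
Positions where it holds: {0, 1, 2} → 3.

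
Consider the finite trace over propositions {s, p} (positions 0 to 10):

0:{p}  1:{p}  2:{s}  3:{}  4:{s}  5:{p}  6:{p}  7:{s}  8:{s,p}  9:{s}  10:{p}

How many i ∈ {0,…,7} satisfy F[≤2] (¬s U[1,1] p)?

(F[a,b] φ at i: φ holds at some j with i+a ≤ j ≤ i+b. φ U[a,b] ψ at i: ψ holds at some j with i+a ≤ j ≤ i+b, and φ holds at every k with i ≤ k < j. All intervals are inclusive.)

4

Evaluate at each i in [0,7]:
  i=0: ✓ (witness j=0)
  i=1: ✗ (none in [1,3])
  i=2: ✗ (none in [2,4])
  i=3: ✓ (witness j=5)
  i=4: ✓ (witness j=5)
  i=5: ✓ (witness j=5)
  i=6: ✗ (none in [6,8])
  i=7: ✗ (none in [7,9])
Positions where it holds: {0, 3, 4, 5} → 4.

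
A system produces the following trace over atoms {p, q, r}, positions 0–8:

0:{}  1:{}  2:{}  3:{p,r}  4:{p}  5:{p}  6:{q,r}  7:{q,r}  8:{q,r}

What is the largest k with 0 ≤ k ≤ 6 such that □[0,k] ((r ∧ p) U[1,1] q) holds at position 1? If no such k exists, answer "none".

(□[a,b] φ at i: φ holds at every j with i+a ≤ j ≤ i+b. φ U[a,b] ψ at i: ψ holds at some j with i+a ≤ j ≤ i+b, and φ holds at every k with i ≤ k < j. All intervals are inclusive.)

none

((r ∧ p) U[1,1] q) must hold from j=1 onward; find where it first fails.
  j=1: fails → no k works.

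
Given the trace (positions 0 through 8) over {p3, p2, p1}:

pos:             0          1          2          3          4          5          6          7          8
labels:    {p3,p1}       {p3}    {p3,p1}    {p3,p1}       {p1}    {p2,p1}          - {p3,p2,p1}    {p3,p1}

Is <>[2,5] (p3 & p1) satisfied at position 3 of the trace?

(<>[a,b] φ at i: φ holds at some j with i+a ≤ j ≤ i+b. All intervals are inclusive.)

True

Check (p3 & p1) at each j in [5,8]:
  j=5: false
  j=6: false
  j=7: true
  j=8: true
Found at j=7 → formula holds.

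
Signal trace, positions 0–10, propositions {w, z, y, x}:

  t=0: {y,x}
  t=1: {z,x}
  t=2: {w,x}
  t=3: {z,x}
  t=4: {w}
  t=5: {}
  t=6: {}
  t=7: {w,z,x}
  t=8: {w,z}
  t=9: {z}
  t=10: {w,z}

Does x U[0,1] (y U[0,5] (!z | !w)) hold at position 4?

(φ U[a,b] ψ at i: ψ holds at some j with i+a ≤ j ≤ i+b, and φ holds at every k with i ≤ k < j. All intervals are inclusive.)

Need some j in [4,5] with (y U[0,5] (!z | !w)), and x at every k in [4,j-1].
  j=4: (y U[0,5] (!z | !w)) holds; no prefix to check → satisfied.

True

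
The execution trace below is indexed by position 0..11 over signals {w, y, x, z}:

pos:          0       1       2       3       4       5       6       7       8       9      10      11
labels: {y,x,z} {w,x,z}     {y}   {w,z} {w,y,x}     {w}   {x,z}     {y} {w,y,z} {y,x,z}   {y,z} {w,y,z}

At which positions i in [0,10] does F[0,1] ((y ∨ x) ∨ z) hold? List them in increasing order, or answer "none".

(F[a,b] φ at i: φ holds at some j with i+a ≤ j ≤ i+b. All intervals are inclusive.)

Evaluate at each i in [0,10]:
  i=0: ✓ (witness j=0)
  i=1: ✓ (witness j=1)
  i=2: ✓ (witness j=2)
  i=3: ✓ (witness j=3)
  i=4: ✓ (witness j=4)
  i=5: ✓ (witness j=6)
  i=6: ✓ (witness j=6)
  i=7: ✓ (witness j=7)
  i=8: ✓ (witness j=8)
  i=9: ✓ (witness j=9)
  i=10: ✓ (witness j=10)

0, 1, 2, 3, 4, 5, 6, 7, 8, 9, 10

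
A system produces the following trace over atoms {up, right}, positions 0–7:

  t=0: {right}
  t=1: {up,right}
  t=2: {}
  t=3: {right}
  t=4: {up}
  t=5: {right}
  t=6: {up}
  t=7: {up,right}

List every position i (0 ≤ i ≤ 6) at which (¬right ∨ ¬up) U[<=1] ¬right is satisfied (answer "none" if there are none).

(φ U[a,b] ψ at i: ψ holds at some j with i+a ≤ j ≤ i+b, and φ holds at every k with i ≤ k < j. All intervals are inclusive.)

Evaluate at each i in [0,6]:
  i=0: ✗ (no rhs in [0,1])
  i=1: ✗ (lhs fails at k=1 before rhs at j=2)
  i=2: ✓ (rhs at j=2)
  i=3: ✓ (rhs at j=4; lhs holds on [3,3])
  i=4: ✓ (rhs at j=4)
  i=5: ✓ (rhs at j=6; lhs holds on [5,5])
  i=6: ✓ (rhs at j=6)

2, 3, 4, 5, 6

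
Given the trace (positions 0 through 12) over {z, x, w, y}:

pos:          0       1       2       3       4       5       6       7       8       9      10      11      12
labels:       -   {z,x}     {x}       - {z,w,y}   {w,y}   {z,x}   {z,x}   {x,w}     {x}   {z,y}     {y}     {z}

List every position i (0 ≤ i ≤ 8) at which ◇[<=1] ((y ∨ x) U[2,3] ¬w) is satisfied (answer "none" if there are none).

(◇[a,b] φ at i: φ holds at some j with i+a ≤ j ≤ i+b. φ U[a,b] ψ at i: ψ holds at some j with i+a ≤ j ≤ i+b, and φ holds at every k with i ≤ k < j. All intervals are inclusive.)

Evaluate at each i in [0,8]:
  i=0: ✓ (witness j=1)
  i=1: ✓ (witness j=1)
  i=2: ✗ (none in [2,3])
  i=3: ✓ (witness j=4)
  i=4: ✓ (witness j=4)
  i=5: ✓ (witness j=5)
  i=6: ✓ (witness j=6)
  i=7: ✓ (witness j=7)
  i=8: ✓ (witness j=8)

0, 1, 3, 4, 5, 6, 7, 8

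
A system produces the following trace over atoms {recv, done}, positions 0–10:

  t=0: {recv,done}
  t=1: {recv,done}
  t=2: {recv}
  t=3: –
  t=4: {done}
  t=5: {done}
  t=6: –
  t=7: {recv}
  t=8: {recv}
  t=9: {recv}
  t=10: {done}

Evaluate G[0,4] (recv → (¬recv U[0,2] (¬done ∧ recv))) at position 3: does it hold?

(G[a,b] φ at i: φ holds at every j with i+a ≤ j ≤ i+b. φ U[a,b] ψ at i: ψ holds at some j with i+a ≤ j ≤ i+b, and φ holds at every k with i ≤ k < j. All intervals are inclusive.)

True

Check (recv → (¬recv U[0,2] (¬done ∧ recv))) at every j in [3,7]:
  j=3: antecedent false → ✓
  j=4: antecedent false → ✓
  j=5: antecedent false → ✓
  j=6: antecedent false → ✓
  j=7: antecedent true; consequent holds → ✓
All positions satisfy it → formula holds.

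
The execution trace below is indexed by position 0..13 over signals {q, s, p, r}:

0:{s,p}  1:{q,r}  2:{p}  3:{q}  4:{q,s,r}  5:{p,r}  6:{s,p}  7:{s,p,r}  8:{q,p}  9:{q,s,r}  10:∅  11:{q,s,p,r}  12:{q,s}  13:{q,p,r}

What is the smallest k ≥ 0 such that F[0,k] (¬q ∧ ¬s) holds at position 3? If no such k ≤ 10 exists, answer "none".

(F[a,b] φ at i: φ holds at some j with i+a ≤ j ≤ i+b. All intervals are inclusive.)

Scan j = 3,4,… for (¬q ∧ ¬s):
  j=3: fails
  j=4: fails
  j=5: holds
First hit at j=5, so smallest k = 5-3 = 2.

2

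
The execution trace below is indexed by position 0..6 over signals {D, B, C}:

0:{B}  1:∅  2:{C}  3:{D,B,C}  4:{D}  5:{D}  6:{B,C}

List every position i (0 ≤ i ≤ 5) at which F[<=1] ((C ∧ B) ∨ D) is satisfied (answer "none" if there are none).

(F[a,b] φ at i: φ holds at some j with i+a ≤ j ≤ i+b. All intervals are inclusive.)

2, 3, 4, 5

Evaluate at each i in [0,5]:
  i=0: ✗ (none in [0,1])
  i=1: ✗ (none in [1,2])
  i=2: ✓ (witness j=3)
  i=3: ✓ (witness j=3)
  i=4: ✓ (witness j=4)
  i=5: ✓ (witness j=5)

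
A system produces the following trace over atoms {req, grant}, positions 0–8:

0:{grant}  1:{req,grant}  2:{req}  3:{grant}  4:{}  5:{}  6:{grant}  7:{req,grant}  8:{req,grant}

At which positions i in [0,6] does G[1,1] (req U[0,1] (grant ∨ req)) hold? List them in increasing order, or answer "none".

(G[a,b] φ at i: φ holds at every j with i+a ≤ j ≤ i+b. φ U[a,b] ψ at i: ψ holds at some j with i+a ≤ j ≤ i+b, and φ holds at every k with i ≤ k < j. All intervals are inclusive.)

Evaluate at each i in [0,6]:
  i=0: ✓ (all of [1,1])
  i=1: ✓ (all of [2,2])
  i=2: ✓ (all of [3,3])
  i=3: ✗ (fails at j=4)
  i=4: ✗ (fails at j=5)
  i=5: ✓ (all of [6,6])
  i=6: ✓ (all of [7,7])

0, 1, 2, 5, 6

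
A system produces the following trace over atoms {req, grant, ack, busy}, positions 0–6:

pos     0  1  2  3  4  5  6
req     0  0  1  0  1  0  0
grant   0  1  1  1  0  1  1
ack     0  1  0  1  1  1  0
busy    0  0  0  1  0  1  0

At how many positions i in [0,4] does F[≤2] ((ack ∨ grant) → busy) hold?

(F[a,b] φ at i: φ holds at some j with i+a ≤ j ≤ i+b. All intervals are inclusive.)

Evaluate at each i in [0,4]:
  i=0: ✓ (witness j=0)
  i=1: ✓ (witness j=3)
  i=2: ✓ (witness j=3)
  i=3: ✓ (witness j=3)
  i=4: ✓ (witness j=5)
Positions where it holds: {0, 1, 2, 3, 4} → 5.

5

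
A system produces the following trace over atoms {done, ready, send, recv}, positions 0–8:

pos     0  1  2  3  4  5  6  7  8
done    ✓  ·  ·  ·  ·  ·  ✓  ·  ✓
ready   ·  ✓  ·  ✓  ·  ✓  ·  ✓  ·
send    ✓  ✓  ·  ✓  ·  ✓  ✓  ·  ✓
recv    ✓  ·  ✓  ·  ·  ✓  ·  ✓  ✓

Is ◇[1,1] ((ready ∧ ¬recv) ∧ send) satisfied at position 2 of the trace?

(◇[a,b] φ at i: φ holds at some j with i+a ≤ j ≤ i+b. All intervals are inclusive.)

Yes

Check ((ready ∧ ¬recv) ∧ send) at each j in [3,3]:
  j=3: true
Found at j=3 → formula holds.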